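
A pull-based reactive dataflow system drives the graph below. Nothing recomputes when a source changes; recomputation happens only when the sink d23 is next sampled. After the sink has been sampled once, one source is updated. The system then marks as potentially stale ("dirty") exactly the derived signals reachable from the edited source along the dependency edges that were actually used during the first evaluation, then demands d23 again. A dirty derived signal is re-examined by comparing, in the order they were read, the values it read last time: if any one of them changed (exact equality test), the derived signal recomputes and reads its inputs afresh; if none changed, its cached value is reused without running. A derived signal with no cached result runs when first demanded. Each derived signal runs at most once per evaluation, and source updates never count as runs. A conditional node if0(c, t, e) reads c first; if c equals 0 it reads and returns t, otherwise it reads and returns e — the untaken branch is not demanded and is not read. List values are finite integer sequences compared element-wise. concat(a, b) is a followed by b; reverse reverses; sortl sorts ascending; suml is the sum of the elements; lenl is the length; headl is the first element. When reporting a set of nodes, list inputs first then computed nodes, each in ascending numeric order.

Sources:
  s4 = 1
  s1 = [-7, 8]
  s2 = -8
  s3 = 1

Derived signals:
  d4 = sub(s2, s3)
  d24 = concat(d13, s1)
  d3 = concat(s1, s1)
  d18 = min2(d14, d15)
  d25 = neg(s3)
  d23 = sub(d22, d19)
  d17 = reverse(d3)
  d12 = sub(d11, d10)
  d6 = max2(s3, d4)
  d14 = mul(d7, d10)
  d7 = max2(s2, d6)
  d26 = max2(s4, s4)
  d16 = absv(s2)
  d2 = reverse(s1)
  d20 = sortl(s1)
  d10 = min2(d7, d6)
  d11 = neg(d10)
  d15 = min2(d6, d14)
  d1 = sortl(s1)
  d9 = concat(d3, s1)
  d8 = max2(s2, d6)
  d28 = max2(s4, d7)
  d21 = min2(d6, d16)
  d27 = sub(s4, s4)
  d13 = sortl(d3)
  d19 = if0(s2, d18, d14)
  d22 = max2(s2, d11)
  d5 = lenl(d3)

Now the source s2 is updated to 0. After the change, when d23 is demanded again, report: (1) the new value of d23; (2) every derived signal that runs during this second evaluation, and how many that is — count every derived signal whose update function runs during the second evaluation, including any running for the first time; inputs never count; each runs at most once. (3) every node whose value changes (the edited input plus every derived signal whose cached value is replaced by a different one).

First evaluation (everything demanded from the output):
  d4 = sub(-8, 1) = -9
  d6 = max2(1, -9) = 1
  d7 = max2(-8, 1) = 1
  d10 = min2(1, 1) = 1
  d11 = neg(1) = -1
  d14 = mul(1, 1) = 1
  d19 = if0(s2=-8 -> else branch d14) = 1
  d22 = max2(-8, -1) = -1
  d23 = sub(-1, 1) = -2

Propagation after the edit:
  d4: runs — s2 -8->0; result -1.
  d6: runs — d4 -9->-1; result 1 (same value as before).
  d7: runs — s2 -8->0; result 1 (same value as before).
  d10: checked — values it read are unchanged (d7 unchanged, d6 unchanged); reused cached 1 without running.
  d11: checked — values it read are unchanged (d10 unchanged); reused cached -1 without running.
  d14: checked — values it read are unchanged (d7 unchanged, d10 unchanged); reused cached 1 without running.
  d15: demanded for the first time — runs, produces 1.
  d18: demanded for the first time — runs, produces 1.
  d19: runs — s2 -8->0; result 1 (same value as before).
  d22: runs — s2 -8->0; result 0.
  d23: runs — d22 -1->0; result -1.

Key observation: a condition flipped, so demand reaches new nodes — d15, d18 run for the first time.

New value of d23: -1.
Derived signals that run: d4, d6, d7, d15, d18, d19, d22, d23 — 8 in total.
Values that change: s2, d4, d22, d23.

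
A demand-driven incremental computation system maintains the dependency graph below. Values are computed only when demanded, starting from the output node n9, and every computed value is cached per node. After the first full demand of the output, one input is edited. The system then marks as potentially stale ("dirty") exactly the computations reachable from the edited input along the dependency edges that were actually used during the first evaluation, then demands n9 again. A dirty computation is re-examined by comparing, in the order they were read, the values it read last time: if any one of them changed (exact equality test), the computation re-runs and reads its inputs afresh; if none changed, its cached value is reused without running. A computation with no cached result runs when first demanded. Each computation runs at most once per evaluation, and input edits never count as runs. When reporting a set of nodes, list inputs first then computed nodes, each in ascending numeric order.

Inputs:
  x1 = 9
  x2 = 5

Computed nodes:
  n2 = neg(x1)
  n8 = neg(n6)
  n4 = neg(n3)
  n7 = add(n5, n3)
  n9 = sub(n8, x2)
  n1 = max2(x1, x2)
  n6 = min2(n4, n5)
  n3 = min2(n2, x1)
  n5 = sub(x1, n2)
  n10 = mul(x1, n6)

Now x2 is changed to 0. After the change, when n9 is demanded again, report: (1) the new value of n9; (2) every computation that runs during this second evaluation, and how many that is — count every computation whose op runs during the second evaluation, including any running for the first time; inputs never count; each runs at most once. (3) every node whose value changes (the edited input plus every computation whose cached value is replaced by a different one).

First evaluation (everything demanded from the output):
  n2 = neg(9) = -9
  n3 = min2(-9, 9) = -9
  n4 = neg(-9) = 9
  n5 = sub(9, -9) = 18
  n6 = min2(9, 18) = 9
  n8 = neg(9) = -9
  n9 = sub(-9, 5) = -14

Propagation after the edit:
  n9: runs — x2 5->0; result -9.

New value of n9: -9.
Computations that run: n9 — 1 in total.
Values that change: x2, n9.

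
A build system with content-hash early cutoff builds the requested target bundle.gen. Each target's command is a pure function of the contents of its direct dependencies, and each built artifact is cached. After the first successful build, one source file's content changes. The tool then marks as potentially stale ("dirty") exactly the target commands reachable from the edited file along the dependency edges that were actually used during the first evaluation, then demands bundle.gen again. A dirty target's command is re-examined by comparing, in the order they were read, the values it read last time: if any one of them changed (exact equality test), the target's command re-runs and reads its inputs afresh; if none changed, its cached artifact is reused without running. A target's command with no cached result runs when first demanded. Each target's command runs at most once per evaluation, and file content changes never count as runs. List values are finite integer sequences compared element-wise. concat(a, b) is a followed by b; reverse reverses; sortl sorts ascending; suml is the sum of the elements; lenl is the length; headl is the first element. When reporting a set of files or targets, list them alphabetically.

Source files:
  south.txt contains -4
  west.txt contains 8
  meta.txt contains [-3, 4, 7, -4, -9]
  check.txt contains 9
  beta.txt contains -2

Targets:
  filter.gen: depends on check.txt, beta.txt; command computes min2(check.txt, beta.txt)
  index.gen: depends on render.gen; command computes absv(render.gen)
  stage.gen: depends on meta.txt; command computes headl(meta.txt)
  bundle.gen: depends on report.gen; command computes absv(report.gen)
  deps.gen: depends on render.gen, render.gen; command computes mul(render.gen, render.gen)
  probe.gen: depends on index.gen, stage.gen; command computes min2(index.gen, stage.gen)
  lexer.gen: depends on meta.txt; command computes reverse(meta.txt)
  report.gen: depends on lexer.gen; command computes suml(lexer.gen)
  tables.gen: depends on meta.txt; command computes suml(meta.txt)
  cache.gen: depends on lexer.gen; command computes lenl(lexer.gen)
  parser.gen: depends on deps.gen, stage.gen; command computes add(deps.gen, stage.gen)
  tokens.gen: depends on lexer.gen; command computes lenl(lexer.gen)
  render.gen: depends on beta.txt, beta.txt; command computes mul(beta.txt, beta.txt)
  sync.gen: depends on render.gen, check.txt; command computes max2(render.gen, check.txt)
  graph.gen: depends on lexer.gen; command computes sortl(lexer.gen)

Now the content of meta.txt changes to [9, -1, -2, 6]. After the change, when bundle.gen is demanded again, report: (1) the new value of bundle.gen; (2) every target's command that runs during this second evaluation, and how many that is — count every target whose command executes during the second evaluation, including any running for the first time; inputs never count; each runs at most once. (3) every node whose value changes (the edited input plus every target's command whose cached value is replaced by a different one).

New value of bundle.gen: 12.
Target commands that run: bundle.gen, lexer.gen, report.gen — 3 in total.
Values that change: bundle.gen, lexer.gen, meta.txt, report.gen.

First evaluation (everything demanded from the output):
  lexer.gen = reverse([-3, 4, 7, -4, -9]) = [-9, -4, 7, 4, -3]
  report.gen = suml([-9, -4, 7, 4, -3]) = -5
  bundle.gen = absv(-5) = 5

Propagation after the edit:
  lexer.gen: runs — meta.txt [-3, 4, 7, -4, -9]->[9, -1, -2, 6]; result [6, -2, -1, 9].
  report.gen: runs — lexer.gen [-9, -4, 7, 4, -3]->[6, -2, -1, 9]; result 12.
  bundle.gen: runs — report.gen -5->12; result 12.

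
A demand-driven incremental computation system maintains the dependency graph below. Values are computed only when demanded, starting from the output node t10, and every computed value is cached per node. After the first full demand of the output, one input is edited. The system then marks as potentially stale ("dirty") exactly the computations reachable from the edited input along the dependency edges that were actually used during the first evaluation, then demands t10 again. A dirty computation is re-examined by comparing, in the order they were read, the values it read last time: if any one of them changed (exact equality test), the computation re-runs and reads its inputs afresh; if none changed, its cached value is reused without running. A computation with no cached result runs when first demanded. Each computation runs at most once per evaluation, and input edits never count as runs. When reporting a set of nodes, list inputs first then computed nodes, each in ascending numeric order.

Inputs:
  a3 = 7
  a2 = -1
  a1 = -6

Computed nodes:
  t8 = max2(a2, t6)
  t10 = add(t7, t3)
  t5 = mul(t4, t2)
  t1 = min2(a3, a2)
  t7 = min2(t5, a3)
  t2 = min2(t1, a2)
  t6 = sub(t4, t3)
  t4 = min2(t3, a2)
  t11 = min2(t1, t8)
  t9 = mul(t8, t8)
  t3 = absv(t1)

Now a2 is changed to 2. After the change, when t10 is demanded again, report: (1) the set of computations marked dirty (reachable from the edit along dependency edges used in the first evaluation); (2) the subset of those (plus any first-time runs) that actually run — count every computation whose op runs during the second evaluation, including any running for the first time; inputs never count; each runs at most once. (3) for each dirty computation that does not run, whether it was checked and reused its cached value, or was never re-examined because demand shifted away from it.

Marked dirty: t1, t2, t3, t4, t5, t7, t10.
Computations that run: t1, t2, t3, t4, t5, t7, t10 — 7 in total.
Every dirty computation ran.

First evaluation (everything demanded from the output):
  t1 = min2(7, -1) = -1
  t2 = min2(-1, -1) = -1
  t3 = absv(-1) = 1
  t4 = min2(1, -1) = -1
  t5 = mul(-1, -1) = 1
  t7 = min2(1, 7) = 1
  t10 = add(1, 1) = 2

Propagation after the edit:
  t1: runs — a2 -1->2; result 2.
  t2: runs — t1 -1->2; a2 -1->2; result 2.
  t3: runs — t1 -1->2; result 2.
  t4: runs — t3 1->2; a2 -1->2; result 2.
  t5: runs — t4 -1->2; t2 -1->2; result 4.
  t7: runs — t5 1->4; result 4.
  t10: runs — t7 1->4; t3 1->2; result 6.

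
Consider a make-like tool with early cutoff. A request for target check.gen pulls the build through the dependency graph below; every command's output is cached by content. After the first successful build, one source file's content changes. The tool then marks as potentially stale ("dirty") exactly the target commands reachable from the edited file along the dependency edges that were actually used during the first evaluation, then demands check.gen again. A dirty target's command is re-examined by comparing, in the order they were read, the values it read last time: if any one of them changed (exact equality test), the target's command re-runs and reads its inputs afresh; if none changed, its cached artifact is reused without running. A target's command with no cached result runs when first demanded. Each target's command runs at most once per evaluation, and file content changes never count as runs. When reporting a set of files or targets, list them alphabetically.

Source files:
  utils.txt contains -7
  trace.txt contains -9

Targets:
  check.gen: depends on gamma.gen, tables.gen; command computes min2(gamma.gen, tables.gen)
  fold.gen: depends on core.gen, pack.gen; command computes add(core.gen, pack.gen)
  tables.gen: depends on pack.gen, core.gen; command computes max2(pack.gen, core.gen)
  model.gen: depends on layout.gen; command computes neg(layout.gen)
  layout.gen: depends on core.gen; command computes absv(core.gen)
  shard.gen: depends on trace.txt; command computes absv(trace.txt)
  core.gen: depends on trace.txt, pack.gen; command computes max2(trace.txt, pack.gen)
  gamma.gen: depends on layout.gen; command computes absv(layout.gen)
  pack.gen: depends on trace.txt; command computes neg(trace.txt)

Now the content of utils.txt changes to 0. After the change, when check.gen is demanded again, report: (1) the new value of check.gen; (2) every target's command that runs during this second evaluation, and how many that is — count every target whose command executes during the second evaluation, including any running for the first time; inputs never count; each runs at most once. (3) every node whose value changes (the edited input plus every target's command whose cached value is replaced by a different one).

Demanding check.gen again yields 9.
0 target commands run: none.
The nodes whose values change: utils.txt.
Note the shortcut — nothing in the graph depends on utils.txt at all, so no recomputation happens.

First demand of the output computes:
  pack.gen = neg(-9) = 9
  core.gen = max2(-9, 9) = 9
  layout.gen = absv(9) = 9
  gamma.gen = absv(9) = 9
  tables.gen = max2(9, 9) = 9
  check.gen = min2(9, 9) = 9

After the edit, cleaning proceeds:
  no node depends on utils.txt at all; the second demand re-runs nothing.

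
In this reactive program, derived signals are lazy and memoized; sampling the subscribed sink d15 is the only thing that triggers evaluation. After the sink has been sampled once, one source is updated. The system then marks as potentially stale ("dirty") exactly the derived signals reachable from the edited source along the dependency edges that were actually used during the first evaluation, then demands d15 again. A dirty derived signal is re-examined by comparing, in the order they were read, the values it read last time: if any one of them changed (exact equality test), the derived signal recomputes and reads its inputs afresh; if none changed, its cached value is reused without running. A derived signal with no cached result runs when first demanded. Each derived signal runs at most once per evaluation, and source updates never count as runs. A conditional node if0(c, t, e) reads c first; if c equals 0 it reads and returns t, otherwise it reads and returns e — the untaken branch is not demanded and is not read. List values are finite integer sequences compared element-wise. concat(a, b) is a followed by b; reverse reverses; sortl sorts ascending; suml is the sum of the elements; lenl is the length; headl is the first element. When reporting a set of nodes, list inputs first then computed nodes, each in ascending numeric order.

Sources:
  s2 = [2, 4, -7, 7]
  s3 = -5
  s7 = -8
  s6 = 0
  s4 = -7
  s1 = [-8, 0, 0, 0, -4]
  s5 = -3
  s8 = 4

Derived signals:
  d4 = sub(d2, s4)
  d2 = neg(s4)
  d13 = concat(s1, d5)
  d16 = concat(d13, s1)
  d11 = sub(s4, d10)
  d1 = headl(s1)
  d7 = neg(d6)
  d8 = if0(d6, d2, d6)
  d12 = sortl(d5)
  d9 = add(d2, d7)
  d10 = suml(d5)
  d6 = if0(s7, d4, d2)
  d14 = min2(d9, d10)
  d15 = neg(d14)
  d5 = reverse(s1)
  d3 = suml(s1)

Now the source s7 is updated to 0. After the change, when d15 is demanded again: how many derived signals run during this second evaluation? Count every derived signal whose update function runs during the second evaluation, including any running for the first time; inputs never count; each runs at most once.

5 derived signals run: d4, d6, d7, d9, d14.
Note the branch switch — d4 had no cache and runs now for the first time.

First demand of the output computes:
  d2 = neg(-7) = 7
  d5 = reverse([-8, 0, 0, 0, -4]) = [-4, 0, 0, 0, -8]
  d6 = if0(s7=-8 -> else branch d2) = 7
  d7 = neg(7) = -7
  d9 = add(7, -7) = 0
  d10 = suml([-4, 0, 0, 0, -8]) = -12
  d14 = min2(0, -12) = -12
  d15 = neg(-12) = 12

After the edit, cleaning proceeds:
  d4: had never run; runs now, result 14.
  d6: a read changed (s7 -8->0) — executes, giving 14.
  d7: a read changed (d6 7->14) — executes, giving -14.
  d9: a read changed (d7 -7->-14) — executes, giving -7.
  d14: a read changed (d9 0->-7) — executes, giving -12 — identical to its old value.
  d15: dirty, but its reads are unchanged (d14 unchanged); cached 12 stands.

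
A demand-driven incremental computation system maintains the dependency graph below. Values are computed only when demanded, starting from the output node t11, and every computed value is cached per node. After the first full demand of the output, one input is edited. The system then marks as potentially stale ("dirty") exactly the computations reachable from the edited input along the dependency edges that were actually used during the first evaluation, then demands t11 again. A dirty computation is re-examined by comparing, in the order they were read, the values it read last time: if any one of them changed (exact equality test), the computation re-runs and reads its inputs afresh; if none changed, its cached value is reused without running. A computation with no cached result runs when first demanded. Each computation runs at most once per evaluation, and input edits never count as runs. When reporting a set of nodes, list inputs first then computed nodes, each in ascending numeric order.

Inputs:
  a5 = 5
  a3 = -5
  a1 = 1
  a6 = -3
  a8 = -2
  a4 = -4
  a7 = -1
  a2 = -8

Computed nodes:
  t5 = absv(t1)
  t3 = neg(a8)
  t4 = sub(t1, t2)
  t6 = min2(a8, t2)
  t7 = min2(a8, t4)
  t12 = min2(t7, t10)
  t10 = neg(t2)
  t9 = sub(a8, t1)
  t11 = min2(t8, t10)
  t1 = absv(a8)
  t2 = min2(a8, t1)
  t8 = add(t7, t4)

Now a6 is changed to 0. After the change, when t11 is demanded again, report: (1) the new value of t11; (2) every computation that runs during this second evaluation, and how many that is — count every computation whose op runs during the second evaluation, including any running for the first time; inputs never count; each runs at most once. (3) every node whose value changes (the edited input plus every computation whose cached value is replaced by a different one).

First evaluation (everything demanded from the output):
  t1 = absv(-2) = 2
  t2 = min2(-2, 2) = -2
  t4 = sub(2, -2) = 4
  t7 = min2(-2, 4) = -2
  t8 = add(-2, 4) = 2
  t10 = neg(-2) = 2
  t11 = min2(2, 2) = 2

Propagation after the edit:
  a6 feeds no computation that the output demands — nothing is marked dirty and nothing runs.

Key observation: a6 is never demanded by the output, so the edit triggers no recomputation at all.

New value of t11: 2.
Computations that run: none — 0 in total.
Values that change: a6.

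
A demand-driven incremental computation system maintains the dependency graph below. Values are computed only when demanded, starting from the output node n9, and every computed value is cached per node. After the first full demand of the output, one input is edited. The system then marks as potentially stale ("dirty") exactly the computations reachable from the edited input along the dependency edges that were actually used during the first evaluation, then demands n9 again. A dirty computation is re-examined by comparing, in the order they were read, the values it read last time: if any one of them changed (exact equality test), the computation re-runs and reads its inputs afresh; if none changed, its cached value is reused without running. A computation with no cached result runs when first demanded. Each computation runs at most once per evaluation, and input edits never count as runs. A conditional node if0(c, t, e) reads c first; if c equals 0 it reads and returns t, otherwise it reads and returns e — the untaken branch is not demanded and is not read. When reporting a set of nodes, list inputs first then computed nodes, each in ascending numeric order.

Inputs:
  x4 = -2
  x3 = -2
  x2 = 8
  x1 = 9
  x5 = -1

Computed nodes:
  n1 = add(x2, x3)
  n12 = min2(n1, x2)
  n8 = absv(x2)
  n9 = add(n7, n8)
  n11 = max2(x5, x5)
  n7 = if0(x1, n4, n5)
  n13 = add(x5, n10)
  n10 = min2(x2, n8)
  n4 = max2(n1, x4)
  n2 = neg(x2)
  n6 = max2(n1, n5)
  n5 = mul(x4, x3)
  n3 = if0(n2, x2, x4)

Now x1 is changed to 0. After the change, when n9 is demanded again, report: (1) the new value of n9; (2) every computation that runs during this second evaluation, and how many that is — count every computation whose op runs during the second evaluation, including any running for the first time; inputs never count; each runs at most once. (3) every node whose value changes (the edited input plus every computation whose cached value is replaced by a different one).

First evaluation (everything demanded from the output):
  n5 = mul(-2, -2) = 4
  n7 = if0(x1=9 -> else branch n5) = 4
  n8 = absv(8) = 8
  n9 = add(4, 8) = 12

Propagation after the edit:
  n1: demanded for the first time — runs, produces 6.
  n4: demanded for the first time — runs, produces 6.
  n7: runs — x1 9->0; result 6.
  n9: runs — n7 4->6; result 14.

Key observation: a condition flipped, so demand reaches new nodes — n1, n4 run for the first time.

New value of n9: 14.
Computations that run: n1, n4, n7, n9 — 4 in total.
Values that change: x1, n7, n9.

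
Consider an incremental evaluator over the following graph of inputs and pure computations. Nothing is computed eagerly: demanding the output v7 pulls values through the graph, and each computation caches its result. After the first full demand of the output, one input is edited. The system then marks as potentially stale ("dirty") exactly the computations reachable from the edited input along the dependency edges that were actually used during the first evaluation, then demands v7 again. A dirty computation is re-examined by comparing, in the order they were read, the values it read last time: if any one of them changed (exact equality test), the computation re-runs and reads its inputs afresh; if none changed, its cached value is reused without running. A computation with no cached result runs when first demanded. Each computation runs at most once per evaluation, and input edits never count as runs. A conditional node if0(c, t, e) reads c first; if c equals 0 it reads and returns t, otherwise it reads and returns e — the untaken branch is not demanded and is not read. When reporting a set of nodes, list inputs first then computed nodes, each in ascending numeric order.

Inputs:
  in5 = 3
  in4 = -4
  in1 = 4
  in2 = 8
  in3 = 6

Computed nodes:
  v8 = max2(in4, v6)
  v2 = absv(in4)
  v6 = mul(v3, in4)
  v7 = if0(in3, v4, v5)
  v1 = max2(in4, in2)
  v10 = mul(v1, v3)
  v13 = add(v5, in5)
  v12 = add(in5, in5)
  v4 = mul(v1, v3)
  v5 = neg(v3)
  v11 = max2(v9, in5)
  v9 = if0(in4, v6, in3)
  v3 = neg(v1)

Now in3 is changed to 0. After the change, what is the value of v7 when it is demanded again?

Initial pass — values computed on the first demand:
  v1 = max2(-4, 8) = 8
  v3 = neg(8) = -8
  v5 = neg(-8) = 8
  v7 = if0(in3=6 -> else branch v5) = 8

Second demand — change propagation:
  v4: newly demanded (no cache) — executes and yields -64.
  v7: re-runs because in3 6->0; new result -64.

The important point: the flipped condition pulls in fresh nodes; v4 runs for the first time.

v7 now evaluates to -64.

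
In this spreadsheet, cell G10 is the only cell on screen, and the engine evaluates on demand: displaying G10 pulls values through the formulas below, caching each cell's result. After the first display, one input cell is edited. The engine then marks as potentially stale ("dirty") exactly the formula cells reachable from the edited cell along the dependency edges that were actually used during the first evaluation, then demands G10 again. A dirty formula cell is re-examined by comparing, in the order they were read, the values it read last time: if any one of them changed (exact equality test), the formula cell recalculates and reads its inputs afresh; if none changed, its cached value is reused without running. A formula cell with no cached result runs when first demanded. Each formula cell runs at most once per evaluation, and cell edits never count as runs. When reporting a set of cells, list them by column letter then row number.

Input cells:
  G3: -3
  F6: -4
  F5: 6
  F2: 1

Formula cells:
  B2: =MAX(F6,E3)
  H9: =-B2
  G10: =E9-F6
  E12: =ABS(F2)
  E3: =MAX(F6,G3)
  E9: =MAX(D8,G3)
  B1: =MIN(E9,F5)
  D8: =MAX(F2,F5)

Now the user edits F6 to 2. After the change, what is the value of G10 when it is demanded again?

Initial pass — values computed on the first demand:
  D8 = MAX(1, 6) = 6
  E9 = MAX(6, -3) = 6
  G10 = 6 - -4 = 10

Second demand — change propagation:
  G10: re-runs because F6 -4->2; new result 4.

G10 now evaluates to 4.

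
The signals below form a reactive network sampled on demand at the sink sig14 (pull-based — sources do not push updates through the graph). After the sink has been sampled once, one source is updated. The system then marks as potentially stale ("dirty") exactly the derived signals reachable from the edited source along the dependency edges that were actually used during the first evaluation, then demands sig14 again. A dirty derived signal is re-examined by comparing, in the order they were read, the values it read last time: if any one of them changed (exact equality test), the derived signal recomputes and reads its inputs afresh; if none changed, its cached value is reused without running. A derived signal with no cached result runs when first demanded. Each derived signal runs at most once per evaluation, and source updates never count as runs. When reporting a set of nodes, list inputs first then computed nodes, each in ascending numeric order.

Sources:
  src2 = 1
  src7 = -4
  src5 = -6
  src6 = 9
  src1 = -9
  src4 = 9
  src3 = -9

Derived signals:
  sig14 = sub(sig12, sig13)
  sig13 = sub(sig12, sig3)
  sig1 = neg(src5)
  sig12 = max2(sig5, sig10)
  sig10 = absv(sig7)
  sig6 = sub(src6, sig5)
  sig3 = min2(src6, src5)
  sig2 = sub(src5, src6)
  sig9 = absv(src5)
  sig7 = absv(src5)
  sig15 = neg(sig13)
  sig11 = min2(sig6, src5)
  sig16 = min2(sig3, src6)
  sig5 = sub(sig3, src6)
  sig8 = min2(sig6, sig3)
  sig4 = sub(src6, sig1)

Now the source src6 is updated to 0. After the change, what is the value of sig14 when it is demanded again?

Initial pass — values computed on the first demand:
  sig3 = min2(9, -6) = -6
  sig5 = sub(-6, 9) = -15
  sig7 = absv(-6) = 6
  sig10 = absv(6) = 6
  sig12 = max2(-15, 6) = 6
  sig13 = sub(6, -6) = 12
  sig14 = sub(6, 12) = -6

Second demand — change propagation:
  sig3: re-runs because src6 9->0; new result -6 (unchanged).
  sig5: re-runs because src6 9->0; new result -6.
  sig12: re-runs because sig5 -15->-6; new result 6 (unchanged).
  sig13: re-examined; everything it read last time is the same (sig12 unchanged, sig3 unchanged) — cache 12 kept, no run.
  sig14: re-examined; everything it read last time is the same (sig12 unchanged, sig13 unchanged) — cache -6 kept, no run.

The important point: at sig13 every value read last time is unchanged, so the dirty flag clears without a run.

sig14 now evaluates to -6.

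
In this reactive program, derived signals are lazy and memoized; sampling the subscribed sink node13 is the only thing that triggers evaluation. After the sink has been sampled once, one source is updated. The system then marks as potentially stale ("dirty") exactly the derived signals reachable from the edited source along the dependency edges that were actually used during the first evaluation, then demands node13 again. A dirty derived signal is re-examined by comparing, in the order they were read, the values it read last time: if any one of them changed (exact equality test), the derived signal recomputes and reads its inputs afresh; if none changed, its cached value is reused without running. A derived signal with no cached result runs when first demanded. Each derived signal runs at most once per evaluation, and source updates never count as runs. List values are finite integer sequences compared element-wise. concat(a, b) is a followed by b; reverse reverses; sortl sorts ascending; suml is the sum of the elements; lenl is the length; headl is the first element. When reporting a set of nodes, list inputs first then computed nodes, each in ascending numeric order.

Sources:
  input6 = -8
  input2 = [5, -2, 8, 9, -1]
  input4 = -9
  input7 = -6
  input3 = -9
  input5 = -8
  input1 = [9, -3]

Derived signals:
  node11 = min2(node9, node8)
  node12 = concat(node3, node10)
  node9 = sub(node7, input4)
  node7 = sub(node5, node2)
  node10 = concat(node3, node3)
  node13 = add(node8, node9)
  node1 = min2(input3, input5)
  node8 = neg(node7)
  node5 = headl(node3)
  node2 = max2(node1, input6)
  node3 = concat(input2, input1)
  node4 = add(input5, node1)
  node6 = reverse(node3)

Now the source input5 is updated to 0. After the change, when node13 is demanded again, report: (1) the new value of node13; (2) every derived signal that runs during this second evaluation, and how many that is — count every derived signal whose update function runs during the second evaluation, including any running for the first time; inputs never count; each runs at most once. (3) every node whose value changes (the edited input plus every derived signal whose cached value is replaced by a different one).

Demanding node13 again yields 9.
1 derived signals run: node1.
The nodes whose values change: input5.
Note the absorption at node1: it re-runs yet its value is the same, leaving the output's value untouched.

First demand of the output computes:
  node1 = min2(-9, -8) = -9
  node2 = max2(-9, -8) = -8
  node3 = concat([5, -2, 8, 9, -1], [9, -3]) = [5, -2, 8, 9, -1, 9, -3]
  node5 = headl([5, -2, 8, 9, -1, 9, -3]) = 5
  node7 = sub(5, -8) = 13
  node8 = neg(13) = -13
  node9 = sub(13, -9) = 22
  node13 = add(-13, 22) = 9

After the edit, cleaning proceeds:
  node1: a read changed (input5 -8->0) — executes, giving -9 — identical to its old value.
  node2: dirty, but its reads are unchanged (node1 unchanged, input6 unchanged); cached -8 stands.
  node7: dirty, but its reads are unchanged (node5 unchanged, node2 unchanged); cached 13 stands.
  node8: dirty, but its reads are unchanged (node7 unchanged); cached -13 stands.
  node9: dirty, but its reads are unchanged (node7 unchanged, input4 unchanged); cached 22 stands.
  node13: dirty, but its reads are unchanged (node8 unchanged, node9 unchanged); cached 9 stands.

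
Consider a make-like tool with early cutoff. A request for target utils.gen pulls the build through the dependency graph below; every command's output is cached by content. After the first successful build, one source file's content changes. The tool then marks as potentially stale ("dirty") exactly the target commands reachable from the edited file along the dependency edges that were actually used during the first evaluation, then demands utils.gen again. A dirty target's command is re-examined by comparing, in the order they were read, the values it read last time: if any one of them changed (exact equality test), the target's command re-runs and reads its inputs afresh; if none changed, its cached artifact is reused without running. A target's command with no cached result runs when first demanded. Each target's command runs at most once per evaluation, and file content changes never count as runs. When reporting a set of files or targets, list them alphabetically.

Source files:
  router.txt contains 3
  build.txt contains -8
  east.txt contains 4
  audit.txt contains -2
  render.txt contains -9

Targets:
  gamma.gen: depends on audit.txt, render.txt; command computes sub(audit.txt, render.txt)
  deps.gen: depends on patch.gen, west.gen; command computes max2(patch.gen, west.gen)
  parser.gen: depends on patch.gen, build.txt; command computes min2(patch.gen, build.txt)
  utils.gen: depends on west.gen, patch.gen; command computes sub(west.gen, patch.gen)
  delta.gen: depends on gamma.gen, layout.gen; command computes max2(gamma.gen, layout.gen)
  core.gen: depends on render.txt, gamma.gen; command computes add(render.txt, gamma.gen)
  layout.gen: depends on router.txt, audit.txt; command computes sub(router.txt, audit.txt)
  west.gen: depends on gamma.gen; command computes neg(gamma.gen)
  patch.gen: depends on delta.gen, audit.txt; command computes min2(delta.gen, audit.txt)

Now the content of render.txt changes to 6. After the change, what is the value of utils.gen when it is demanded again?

Demanding utils.gen again yields 10.

First demand of the output computes:
  gamma.gen = sub(-2, -9) = 7
  layout.gen = sub(3, -2) = 5
  delta.gen = max2(7, 5) = 7
  patch.gen = min2(7, -2) = -2
  west.gen = neg(7) = -7
  utils.gen = sub(-7, -2) = -5

After the edit, cleaning proceeds:
  gamma.gen: a read changed (render.txt -9->6) — executes, giving -8.
  delta.gen: a read changed (gamma.gen 7->-8) — executes, giving 5.
  patch.gen: a read changed (delta.gen 7->5) — executes, giving -2 — identical to its old value.
  west.gen: a read changed (gamma.gen 7->-8) — executes, giving 8.
  utils.gen: a read changed (west.gen -7->8) — executes, giving 10.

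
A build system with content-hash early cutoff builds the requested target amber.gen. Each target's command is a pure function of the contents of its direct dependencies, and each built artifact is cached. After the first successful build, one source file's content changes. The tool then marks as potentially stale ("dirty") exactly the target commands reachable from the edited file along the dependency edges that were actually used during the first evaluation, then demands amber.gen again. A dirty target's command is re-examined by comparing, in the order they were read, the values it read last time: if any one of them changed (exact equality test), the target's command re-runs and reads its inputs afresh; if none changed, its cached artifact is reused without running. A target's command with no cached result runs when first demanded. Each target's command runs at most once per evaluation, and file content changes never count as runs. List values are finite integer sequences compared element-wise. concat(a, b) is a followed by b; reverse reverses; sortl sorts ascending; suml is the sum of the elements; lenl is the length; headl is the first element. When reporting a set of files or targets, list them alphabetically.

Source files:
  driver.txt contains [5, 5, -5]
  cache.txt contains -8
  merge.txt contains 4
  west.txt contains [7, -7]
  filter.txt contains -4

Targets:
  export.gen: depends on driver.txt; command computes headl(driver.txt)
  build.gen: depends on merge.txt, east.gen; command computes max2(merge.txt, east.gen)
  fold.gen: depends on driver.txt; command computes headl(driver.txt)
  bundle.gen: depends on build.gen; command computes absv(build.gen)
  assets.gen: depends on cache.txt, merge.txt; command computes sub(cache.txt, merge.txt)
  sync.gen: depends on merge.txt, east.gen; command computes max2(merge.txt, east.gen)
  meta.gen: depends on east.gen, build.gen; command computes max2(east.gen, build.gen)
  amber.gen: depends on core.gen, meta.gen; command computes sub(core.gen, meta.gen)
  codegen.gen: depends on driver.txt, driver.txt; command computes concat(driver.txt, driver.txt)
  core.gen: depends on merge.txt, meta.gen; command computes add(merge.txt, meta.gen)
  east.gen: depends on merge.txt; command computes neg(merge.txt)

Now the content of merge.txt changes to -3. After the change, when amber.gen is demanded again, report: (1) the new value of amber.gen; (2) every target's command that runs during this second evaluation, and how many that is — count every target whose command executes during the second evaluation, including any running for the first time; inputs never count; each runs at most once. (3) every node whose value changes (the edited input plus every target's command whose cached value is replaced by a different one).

First evaluation (everything demanded from the output):
  east.gen = neg(4) = -4
  build.gen = max2(4, -4) = 4
  meta.gen = max2(-4, 4) = 4
  core.gen = add(4, 4) = 8
  amber.gen = sub(8, 4) = 4

Propagation after the edit:
  east.gen: runs — merge.txt 4->-3; result 3.
  build.gen: runs — merge.txt 4->-3; east.gen -4->3; result 3.
  meta.gen: runs — east.gen -4->3; build.gen 4->3; result 3.
  core.gen: runs — merge.txt 4->-3; meta.gen 4->3; result 0.
  amber.gen: runs — core.gen 8->0; meta.gen 4->3; result -3.

New value of amber.gen: -3.
Target commands that run: amber.gen, build.gen, core.gen, east.gen, meta.gen — 5 in total.
Values that change: amber.gen, build.gen, core.gen, east.gen, merge.txt, meta.gen.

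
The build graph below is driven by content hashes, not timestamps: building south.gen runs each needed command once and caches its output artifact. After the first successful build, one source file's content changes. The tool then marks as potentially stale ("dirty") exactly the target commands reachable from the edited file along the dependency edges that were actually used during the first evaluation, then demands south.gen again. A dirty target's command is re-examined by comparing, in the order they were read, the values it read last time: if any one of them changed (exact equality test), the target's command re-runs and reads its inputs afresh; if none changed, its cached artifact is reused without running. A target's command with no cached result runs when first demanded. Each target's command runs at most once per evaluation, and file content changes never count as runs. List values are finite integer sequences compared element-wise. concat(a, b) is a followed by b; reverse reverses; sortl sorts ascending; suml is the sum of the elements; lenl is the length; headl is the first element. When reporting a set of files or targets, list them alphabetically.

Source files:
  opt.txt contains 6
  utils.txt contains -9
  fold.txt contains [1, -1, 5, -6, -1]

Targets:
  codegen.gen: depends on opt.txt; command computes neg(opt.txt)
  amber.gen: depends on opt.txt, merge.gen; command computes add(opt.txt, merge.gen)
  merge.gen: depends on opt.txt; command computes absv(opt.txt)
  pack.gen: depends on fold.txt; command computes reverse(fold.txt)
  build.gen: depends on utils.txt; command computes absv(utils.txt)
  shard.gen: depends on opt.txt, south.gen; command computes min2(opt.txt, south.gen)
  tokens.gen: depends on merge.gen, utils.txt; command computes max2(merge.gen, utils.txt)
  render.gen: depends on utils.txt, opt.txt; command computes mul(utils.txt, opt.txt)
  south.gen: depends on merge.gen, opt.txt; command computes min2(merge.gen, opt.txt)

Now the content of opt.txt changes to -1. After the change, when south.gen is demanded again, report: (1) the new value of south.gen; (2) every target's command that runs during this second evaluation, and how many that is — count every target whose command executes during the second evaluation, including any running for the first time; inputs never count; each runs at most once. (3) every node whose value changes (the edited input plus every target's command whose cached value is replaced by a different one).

south.gen now evaluates to -1.
Run set: merge.gen, south.gen (2 run).
Changed values: merge.gen, opt.txt, south.gen.

Initial pass — values computed on the first demand:
  merge.gen = absv(6) = 6
  south.gen = min2(6, 6) = 6

Second demand — change propagation:
  merge.gen: re-runs because opt.txt 6->-1; new result 1.
  south.gen: re-runs because merge.gen 6->1; opt.txt 6->-1; new result -1.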